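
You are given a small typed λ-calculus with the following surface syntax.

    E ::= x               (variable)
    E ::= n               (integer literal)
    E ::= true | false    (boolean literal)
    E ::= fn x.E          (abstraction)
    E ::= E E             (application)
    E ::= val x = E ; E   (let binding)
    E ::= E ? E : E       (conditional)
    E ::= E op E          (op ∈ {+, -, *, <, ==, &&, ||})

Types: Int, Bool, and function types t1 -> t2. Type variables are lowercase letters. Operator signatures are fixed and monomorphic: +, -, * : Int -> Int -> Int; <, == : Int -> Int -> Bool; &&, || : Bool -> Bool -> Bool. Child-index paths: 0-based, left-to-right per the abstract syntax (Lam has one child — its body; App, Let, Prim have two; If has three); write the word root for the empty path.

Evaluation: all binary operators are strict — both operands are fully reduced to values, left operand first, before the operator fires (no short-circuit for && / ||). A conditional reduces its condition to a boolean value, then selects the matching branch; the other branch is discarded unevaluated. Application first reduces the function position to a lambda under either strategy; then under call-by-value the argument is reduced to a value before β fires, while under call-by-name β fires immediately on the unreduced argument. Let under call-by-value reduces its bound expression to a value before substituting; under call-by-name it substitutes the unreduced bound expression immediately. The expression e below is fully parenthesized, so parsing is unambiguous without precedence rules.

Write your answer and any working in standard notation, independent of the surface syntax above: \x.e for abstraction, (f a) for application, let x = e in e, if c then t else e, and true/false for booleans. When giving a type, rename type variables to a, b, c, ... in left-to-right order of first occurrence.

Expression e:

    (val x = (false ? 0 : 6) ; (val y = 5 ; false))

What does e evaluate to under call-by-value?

Answer: false

Trace:
step 0: (let x = (if false then 0 else 6) in (let y = 5 in false))
step 1: [if@0] (let x = 6 in (let y = 5 in false))
step 2: [let@root] (let y = 5 in false)
step 3: [let@root] false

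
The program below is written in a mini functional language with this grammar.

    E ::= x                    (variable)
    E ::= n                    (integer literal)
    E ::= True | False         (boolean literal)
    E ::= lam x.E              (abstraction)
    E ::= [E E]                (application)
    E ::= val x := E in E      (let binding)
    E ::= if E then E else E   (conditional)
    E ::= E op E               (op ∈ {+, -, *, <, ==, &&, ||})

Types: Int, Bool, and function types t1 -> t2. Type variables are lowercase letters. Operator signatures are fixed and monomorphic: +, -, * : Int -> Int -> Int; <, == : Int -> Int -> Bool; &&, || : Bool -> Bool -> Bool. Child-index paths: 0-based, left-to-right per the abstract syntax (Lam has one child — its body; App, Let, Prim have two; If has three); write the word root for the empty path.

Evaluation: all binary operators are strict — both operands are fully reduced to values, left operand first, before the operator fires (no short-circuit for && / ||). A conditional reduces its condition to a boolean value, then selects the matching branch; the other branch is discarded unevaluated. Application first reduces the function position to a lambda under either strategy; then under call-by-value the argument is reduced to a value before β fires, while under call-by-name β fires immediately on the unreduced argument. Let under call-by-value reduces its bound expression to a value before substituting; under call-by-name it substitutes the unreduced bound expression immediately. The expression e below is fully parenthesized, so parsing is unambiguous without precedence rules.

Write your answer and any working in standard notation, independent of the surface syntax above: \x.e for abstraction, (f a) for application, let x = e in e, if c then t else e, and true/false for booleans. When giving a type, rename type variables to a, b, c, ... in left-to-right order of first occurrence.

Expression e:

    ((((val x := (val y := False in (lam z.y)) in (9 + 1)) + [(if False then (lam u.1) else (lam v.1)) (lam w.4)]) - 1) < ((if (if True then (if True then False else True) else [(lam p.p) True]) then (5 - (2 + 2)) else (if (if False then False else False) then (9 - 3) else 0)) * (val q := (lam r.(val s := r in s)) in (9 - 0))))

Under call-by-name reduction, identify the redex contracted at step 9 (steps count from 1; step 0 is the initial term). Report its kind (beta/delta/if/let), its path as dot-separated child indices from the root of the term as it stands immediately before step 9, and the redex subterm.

Derivation:
step 0: ((((let x = (let y = false in (\z.y)) in (9 + 1)) + ((if false then (\u.1) else (\v.1)) (\w.4))) - 1) < ((if (if true then (if true then false else true) else ((\p.p) true)) then (5 - (2 + 2)) else (if (if false then false else false) then (9 - 3) else 0)) * (let q = (\r.(let s = r in s)) in (9 - 0))))
step 1: [let@0.0.0] ((((9 + 1) + ((if false then (\u.1) else (\v.1)) (\w.4))) - 1) < ((if (if true then (if true then false else true) else ((\p.p) true)) then (5 - (2 + 2)) else (if (if false then false else false) then (9 - 3) else 0)) * (let q = (\r.(let s = r in s)) in (9 - 0))))
step 2: [delta@0.0.0] (((10 + ((if false then (\u.1) else (\v.1)) (\w.4))) - 1) < ((if (if true then (if true then false else true) else ((\p.p) true)) then (5 - (2 + 2)) else (if (if false then false else false) then (9 - 3) else 0)) * (let q = (\r.(let s = r in s)) in (9 - 0))))
step 3: [if@0.0.1.0] (((10 + ((\v.1) (\w.4))) - 1) < ((if (if true then (if true then false else true) else ((\p.p) true)) then (5 - (2 + 2)) else (if (if false then false else false) then (9 - 3) else 0)) * (let q = (\r.(let s = r in s)) in (9 - 0))))
step 4: [beta@0.0.1] (((10 + 1) - 1) < ((if (if true then (if true then false else true) else ((\p.p) true)) then (5 - (2 + 2)) else (if (if false then false else false) then (9 - 3) else 0)) * (let q = (\r.(let s = r in s)) in (9 - 0))))
step 5: [delta@0.0] ((11 - 1) < ((if (if true then (if true then false else true) else ((\p.p) true)) then (5 - (2 + 2)) else (if (if false then false else false) then (9 - 3) else 0)) * (let q = (\r.(let s = r in s)) in (9 - 0))))
step 6: [delta@0] (10 < ((if (if true then (if true then false else true) else ((\p.p) true)) then (5 - (2 + 2)) else (if (if false then false else false) then (9 - 3) else 0)) * (let q = (\r.(let s = r in s)) in (9 - 0))))
step 7: [if@1.0.0] (10 < ((if (if true then false else true) then (5 - (2 + 2)) else (if (if false then false else false) then (9 - 3) else 0)) * (let q = (\r.(let s = r in s)) in (9 - 0))))
step 8: [if@1.0.0] (10 < ((if false then (5 - (2 + 2)) else (if (if false then false else false) then (9 - 3) else 0)) * (let q = (\r.(let s = r in s)) in (9 - 0))))
step 9: [if@1.0] (10 < ((if (if false then false else false) then (9 - 3) else 0) * (let q = (\r.(let s = r in s)) in (9 - 0))))

Answer: if at 1.0 : (if false then (5 - (2 + 2)) else (if (if false then false else false) then (9 - 3) else 0))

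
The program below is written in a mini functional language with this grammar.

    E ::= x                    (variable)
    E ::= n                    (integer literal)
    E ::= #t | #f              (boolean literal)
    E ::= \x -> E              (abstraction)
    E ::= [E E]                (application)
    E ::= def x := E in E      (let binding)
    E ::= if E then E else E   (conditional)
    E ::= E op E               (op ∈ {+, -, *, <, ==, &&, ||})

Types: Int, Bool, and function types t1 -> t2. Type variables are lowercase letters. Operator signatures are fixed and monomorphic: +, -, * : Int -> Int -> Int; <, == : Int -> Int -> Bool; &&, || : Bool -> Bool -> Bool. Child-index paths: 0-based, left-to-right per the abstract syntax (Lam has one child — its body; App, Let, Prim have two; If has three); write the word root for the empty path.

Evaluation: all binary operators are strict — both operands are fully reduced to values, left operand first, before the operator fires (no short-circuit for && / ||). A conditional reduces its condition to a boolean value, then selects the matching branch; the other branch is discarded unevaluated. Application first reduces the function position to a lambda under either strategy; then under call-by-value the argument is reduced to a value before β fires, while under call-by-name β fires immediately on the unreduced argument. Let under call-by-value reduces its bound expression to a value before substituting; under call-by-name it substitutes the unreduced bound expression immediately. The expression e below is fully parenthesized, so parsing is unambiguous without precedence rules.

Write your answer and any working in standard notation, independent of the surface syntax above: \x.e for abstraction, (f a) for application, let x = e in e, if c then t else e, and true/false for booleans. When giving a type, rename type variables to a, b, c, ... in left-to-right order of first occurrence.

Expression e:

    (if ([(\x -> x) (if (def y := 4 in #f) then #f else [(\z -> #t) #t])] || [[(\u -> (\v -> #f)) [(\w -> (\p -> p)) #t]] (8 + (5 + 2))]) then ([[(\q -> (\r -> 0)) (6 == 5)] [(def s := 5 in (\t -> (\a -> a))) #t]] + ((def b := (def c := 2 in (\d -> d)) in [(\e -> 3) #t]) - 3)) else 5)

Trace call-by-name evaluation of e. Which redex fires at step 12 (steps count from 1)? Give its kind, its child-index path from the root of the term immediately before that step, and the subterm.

Working:
step 0: (if (((\x.x) (if (let y = 4 in false) then false else ((\z.true) true))) || (((\u.(\v.false)) ((\w.(\p.p)) true)) (8 + (5 + 2)))) then ((((\q.(\r.0)) (6 == 5)) ((let s = 5 in (\t.(\a.a))) true)) + ((let b = (let c = 2 in (\d.d)) in ((\e.3) true)) - 3)) else 5)
step 1: [beta@0.0] (if ((if (let y = 4 in false) then false else ((\z.true) true)) || (((\u.(\v.false)) ((\w.(\p.p)) true)) (8 + (5 + 2)))) then ((((\q.(\r.0)) (6 == 5)) ((let s = 5 in (\t.(\a.a))) true)) + ((let b = (let c = 2 in (\d.d)) in ((\e.3) true)) - 3)) else 5)
step 2: [let@0.0.0] (if ((if false then false else ((\z.true) true)) || (((\u.(\v.false)) ((\w.(\p.p)) true)) (8 + (5 + 2)))) then ((((\q.(\r.0)) (6 == 5)) ((let s = 5 in (\t.(\a.a))) true)) + ((let b = (let c = 2 in (\d.d)) in ((\e.3) true)) - 3)) else 5)
step 3: [if@0.0] (if (((\z.true) true) || (((\u.(\v.false)) ((\w.(\p.p)) true)) (8 + (5 + 2)))) then ((((\q.(\r.0)) (6 == 5)) ((let s = 5 in (\t.(\a.a))) true)) + ((let b = (let c = 2 in (\d.d)) in ((\e.3) true)) - 3)) else 5)
step 4: [beta@0.0] (if (true || (((\u.(\v.false)) ((\w.(\p.p)) true)) (8 + (5 + 2)))) then ((((\q.(\r.0)) (6 == 5)) ((let s = 5 in (\t.(\a.a))) true)) + ((let b = (let c = 2 in (\d.d)) in ((\e.3) true)) - 3)) else 5)
step 5: [beta@0.1.0] (if (true || ((\v.false) (8 + (5 + 2)))) then ((((\q.(\r.0)) (6 == 5)) ((let s = 5 in (\t.(\a.a))) true)) + ((let b = (let c = 2 in (\d.d)) in ((\e.3) true)) - 3)) else 5)
step 6: [beta@0.1] (if (true || false) then ((((\q.(\r.0)) (6 == 5)) ((let s = 5 in (\t.(\a.a))) true)) + ((let b = (let c = 2 in (\d.d)) in ((\e.3) true)) - 3)) else 5)
step 7: [delta@0] (if true then ((((\q.(\r.0)) (6 == 5)) ((let s = 5 in (\t.(\a.a))) true)) + ((let b = (let c = 2 in (\d.d)) in ((\e.3) true)) - 3)) else 5)
step 8: [if@root] ((((\q.(\r.0)) (6 == 5)) ((let s = 5 in (\t.(\a.a))) true)) + ((let b = (let c = 2 in (\d.d)) in ((\e.3) true)) - 3))
step 9: [beta@0.0] (((\r.0) ((let s = 5 in (\t.(\a.a))) true)) + ((let b = (let c = 2 in (\d.d)) in ((\e.3) true)) - 3))
step 10: [beta@0] (0 + ((let b = (let c = 2 in (\d.d)) in ((\e.3) true)) - 3))
step 11: [let@1.0] (0 + (((\e.3) true) - 3))
step 12: [beta@1.0] (0 + (3 - 3))

Answer: beta at 1.0 : ((\e.3) true)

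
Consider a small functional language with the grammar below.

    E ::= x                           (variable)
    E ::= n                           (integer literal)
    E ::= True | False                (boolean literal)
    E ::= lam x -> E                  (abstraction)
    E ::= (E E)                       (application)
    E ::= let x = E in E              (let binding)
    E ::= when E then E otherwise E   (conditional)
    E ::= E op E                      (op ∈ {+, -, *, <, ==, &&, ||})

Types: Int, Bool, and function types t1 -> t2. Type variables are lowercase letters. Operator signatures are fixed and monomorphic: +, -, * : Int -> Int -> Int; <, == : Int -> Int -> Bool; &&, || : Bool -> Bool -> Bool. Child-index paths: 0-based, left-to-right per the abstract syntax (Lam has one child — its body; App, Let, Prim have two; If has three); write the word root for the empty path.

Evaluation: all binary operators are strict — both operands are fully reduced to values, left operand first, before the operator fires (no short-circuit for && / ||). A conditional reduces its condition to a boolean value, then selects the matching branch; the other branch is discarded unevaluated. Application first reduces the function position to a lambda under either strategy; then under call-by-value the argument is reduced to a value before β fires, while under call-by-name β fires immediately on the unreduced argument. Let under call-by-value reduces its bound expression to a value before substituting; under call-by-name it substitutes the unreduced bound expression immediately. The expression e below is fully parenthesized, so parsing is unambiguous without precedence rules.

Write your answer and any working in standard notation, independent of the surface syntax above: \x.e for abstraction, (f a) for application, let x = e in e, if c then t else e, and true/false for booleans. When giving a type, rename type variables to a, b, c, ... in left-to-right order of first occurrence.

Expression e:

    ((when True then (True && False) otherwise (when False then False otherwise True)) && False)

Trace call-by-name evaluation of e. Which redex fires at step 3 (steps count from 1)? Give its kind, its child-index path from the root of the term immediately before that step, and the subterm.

Answer: delta at root : (false && false)

Derivation:
step 0: ((if true then (true && false) else (if false then false else true)) && false)
step 1: [if@0] ((true && false) && false)
step 2: [delta@0] (false && false)
step 3: [delta@root] false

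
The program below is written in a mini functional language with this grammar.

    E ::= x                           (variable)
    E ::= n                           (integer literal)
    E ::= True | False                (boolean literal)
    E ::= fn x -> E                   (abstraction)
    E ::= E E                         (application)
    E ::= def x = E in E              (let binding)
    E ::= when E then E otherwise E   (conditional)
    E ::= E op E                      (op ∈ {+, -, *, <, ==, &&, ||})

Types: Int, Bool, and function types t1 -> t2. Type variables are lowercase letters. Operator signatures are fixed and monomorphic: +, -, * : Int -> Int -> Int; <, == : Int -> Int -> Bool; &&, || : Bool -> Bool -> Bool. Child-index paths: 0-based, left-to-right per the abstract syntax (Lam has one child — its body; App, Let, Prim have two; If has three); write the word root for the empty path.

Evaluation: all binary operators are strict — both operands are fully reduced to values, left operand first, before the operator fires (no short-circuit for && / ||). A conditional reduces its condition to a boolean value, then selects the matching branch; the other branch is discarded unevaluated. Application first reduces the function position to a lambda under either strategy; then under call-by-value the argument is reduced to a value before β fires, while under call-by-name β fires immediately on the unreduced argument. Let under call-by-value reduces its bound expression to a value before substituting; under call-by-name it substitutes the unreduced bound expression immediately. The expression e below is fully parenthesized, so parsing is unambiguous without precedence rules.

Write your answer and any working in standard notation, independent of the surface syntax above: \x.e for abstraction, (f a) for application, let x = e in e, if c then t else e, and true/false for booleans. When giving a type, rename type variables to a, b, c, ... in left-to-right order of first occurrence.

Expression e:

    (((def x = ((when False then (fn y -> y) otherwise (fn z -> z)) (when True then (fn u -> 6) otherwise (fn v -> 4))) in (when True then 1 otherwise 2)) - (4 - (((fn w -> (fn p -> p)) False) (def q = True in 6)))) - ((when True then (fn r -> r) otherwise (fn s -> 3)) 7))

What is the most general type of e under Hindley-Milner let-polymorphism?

Derivation:
  unify Bool ~ Bool
y : a
\y._ : a -> a
z : b
\z._ : b -> b
  unify a -> a ~ b -> b
  unify a ~ b
  unify b ~ b
  unify Bool ~ Bool
\u._ : c -> Int
\v._ : d -> Int
  unify c -> Int ~ d -> Int
  unify c ~ d
  unify Int ~ Int
  unify b -> b ~ (d -> Int) -> e
  unify b ~ d -> Int
  unify d -> Int ~ e
_ _ : d -> Int
let x : forall. d -> Int
  unify Bool ~ Bool
  unify Int ~ Int
  unify Int ~ Int
  unify Int ~ Int
p : g
\p._ : g -> g
\w._ : f -> g -> g
  unify f -> g -> g ~ Bool -> h
  unify f ~ Bool
  unify g -> g ~ h
_ _ : g -> g
let q : Bool
  unify g -> g ~ Int -> i
  unify g ~ Int
  unify Int ~ i
_ _ : Int
  unify Int ~ Int
  unify Int ~ Int
  unify Int ~ Int
  unify Bool ~ Bool
r : j
\r._ : j -> j
\s._ : k -> Int
  unify j -> j ~ k -> Int
  unify j ~ k
  unify k ~ Int
  unify Int -> Int ~ Int -> l
  unify Int ~ Int
  unify Int ~ l
_ _ : Int
  unify Int ~ Int

Answer: Int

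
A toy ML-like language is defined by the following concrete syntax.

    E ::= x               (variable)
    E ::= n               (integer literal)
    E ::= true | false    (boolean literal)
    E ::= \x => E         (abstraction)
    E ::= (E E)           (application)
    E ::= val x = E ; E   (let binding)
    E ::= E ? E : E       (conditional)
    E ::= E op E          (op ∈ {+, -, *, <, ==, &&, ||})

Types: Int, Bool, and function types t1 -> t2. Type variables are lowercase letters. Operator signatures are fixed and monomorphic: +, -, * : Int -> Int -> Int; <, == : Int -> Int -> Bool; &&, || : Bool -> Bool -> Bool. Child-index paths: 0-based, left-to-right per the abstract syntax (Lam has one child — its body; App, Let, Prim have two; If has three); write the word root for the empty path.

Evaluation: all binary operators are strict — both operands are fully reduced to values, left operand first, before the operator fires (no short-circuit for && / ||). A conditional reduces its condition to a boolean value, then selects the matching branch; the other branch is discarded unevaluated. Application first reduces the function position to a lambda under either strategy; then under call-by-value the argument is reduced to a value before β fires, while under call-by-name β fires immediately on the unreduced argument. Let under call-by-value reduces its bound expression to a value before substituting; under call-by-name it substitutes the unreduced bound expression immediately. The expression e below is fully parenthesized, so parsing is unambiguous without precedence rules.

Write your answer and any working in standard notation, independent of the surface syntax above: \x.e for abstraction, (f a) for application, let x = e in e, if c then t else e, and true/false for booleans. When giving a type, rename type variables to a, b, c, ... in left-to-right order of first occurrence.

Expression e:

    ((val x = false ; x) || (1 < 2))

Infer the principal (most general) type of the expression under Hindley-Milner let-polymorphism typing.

Answer: Bool

Trace:
let x : Bool
x : Bool
  unify Bool ~ Bool
  unify Int ~ Int
  unify Int ~ Int
  unify Bool ~ Bool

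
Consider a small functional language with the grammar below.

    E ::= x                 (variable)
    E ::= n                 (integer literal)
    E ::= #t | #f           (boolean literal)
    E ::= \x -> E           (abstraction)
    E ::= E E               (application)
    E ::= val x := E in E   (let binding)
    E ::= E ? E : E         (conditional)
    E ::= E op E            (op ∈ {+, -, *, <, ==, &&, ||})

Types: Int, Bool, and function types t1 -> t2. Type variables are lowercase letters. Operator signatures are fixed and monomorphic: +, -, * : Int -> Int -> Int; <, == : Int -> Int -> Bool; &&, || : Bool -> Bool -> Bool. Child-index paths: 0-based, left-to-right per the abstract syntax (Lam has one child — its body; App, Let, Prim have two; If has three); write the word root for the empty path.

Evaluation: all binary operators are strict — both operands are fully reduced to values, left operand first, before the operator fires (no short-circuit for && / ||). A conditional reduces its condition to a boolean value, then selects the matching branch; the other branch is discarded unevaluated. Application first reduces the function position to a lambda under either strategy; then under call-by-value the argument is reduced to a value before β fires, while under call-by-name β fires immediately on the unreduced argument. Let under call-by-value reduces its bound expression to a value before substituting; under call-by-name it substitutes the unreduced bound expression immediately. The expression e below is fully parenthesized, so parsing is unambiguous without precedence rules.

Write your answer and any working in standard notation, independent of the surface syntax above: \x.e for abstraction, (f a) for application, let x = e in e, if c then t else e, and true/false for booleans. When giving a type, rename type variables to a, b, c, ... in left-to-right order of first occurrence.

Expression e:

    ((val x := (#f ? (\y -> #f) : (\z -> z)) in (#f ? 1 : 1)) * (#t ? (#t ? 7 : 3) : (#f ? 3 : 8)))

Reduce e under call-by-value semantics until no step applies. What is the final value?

Answer: 7

Working:
step 0: ((let x = (if false then (\y.false) else (\z.z)) in (if false then 1 else 1)) * (if true then (if true then 7 else 3) else (if false then 3 else 8)))
step 1: [if@0.0] ((let x = (\z.z) in (if false then 1 else 1)) * (if true then (if true then 7 else 3) else (if false then 3 else 8)))
step 2: [let@0] ((if false then 1 else 1) * (if true then (if true then 7 else 3) else (if false then 3 else 8)))
step 3: [if@0] (1 * (if true then (if true then 7 else 3) else (if false then 3 else 8)))
step 4: [if@1] (1 * (if true then 7 else 3))
step 5: [if@1] (1 * 7)
step 6: [delta@root] 7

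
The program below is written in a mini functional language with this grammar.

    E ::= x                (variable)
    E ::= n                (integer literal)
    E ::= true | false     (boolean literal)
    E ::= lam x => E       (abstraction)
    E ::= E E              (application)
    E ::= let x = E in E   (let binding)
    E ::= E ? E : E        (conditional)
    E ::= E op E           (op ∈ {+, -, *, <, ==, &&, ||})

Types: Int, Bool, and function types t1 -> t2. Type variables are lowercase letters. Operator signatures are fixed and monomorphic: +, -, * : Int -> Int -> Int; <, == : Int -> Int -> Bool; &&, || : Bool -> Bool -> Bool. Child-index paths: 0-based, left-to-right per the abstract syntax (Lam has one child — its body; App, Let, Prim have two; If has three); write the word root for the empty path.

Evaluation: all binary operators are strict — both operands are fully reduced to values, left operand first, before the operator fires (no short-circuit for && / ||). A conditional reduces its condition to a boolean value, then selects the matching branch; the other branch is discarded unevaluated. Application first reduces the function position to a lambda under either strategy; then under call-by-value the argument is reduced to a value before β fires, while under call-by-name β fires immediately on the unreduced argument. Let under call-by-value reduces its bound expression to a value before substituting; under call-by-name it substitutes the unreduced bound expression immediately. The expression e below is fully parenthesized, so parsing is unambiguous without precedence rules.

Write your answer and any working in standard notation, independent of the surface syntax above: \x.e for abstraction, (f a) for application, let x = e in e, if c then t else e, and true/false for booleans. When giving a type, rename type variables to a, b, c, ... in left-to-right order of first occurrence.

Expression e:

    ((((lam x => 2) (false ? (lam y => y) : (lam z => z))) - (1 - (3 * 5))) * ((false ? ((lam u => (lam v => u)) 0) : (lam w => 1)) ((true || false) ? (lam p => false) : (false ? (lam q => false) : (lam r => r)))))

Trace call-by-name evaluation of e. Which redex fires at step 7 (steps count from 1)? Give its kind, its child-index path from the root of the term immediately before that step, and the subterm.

Answer: delta at root : (16 * 1)

Derivation:
step 0: ((((\x.2) (if false then (\y.y) else (\z.z))) - (1 - (3 * 5))) * ((if false then ((\u.(\v.u)) 0) else (\w.1)) (if (true || false) then (\p.false) else (if false then (\q.false) else (\r.r)))))
step 1: [beta@0.0] ((2 - (1 - (3 * 5))) * ((if false then ((\u.(\v.u)) 0) else (\w.1)) (if (true || false) then (\p.false) else (if false then (\q.false) else (\r.r)))))
step 2: [delta@0.1.1] ((2 - (1 - 15)) * ((if false then ((\u.(\v.u)) 0) else (\w.1)) (if (true || false) then (\p.false) else (if false then (\q.false) else (\r.r)))))
step 3: [delta@0.1] ((2 - -14) * ((if false then ((\u.(\v.u)) 0) else (\w.1)) (if (true || false) then (\p.false) else (if false then (\q.false) else (\r.r)))))
step 4: [delta@0] (16 * ((if false then ((\u.(\v.u)) 0) else (\w.1)) (if (true || false) then (\p.false) else (if false then (\q.false) else (\r.r)))))
step 5: [if@1.0] (16 * ((\w.1) (if (true || false) then (\p.false) else (if false then (\q.false) else (\r.r)))))
step 6: [beta@1] (16 * 1)
step 7: [delta@root] 16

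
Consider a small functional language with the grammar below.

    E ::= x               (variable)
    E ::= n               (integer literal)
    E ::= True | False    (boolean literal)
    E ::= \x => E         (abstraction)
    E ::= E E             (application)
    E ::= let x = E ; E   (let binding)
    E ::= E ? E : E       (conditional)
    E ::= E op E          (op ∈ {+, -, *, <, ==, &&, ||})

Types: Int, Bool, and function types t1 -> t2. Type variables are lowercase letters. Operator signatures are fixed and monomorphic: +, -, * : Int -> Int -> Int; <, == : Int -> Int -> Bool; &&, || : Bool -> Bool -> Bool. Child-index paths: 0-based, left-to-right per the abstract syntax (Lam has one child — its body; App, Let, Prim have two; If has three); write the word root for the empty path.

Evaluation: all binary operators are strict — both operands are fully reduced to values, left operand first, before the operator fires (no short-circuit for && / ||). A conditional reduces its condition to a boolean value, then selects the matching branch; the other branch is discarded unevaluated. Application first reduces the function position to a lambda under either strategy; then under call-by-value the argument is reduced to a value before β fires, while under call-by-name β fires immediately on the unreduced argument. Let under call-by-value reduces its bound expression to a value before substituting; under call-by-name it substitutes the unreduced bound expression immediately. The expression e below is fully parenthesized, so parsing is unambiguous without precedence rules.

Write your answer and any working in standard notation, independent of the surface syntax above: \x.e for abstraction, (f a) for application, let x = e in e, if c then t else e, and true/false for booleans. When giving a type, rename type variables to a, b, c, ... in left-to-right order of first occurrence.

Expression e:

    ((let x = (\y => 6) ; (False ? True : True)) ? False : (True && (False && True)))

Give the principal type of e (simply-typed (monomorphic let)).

Answer: Bool

Working:
\y._ : a -> Int
let x : a -> Int
  unify Bool ~ Bool
  unify Bool ~ Bool
  unify Bool ~ Bool
  unify Bool ~ Bool
  unify Bool ~ Bool
  unify Bool ~ Bool
  unify Bool ~ Bool
  unify Bool ~ Bool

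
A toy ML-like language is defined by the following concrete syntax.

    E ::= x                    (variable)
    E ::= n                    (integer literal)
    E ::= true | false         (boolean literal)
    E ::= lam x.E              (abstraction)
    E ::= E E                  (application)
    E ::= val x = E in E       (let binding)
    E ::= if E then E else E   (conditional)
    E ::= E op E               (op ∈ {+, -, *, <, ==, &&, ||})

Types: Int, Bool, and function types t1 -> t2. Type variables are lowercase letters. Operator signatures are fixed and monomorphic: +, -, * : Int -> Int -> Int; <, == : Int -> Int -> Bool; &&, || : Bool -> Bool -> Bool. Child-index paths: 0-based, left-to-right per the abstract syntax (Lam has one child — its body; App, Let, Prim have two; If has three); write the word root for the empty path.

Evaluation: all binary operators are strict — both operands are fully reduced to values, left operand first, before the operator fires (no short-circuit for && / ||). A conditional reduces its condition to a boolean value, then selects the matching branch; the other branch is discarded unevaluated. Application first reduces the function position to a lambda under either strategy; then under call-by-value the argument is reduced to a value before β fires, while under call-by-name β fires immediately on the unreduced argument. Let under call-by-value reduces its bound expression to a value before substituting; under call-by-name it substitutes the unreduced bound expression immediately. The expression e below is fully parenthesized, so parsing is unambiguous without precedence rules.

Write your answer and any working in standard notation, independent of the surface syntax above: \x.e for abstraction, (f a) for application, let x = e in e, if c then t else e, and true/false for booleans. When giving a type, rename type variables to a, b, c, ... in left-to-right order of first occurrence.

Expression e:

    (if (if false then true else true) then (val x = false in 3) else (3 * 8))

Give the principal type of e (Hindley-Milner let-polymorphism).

Answer: Int

Trace:
  unify Bool ~ Bool
  unify Bool ~ Bool
  unify Bool ~ Bool
let x : Bool
  unify Int ~ Int
  unify Int ~ Int
  unify Int ~ Int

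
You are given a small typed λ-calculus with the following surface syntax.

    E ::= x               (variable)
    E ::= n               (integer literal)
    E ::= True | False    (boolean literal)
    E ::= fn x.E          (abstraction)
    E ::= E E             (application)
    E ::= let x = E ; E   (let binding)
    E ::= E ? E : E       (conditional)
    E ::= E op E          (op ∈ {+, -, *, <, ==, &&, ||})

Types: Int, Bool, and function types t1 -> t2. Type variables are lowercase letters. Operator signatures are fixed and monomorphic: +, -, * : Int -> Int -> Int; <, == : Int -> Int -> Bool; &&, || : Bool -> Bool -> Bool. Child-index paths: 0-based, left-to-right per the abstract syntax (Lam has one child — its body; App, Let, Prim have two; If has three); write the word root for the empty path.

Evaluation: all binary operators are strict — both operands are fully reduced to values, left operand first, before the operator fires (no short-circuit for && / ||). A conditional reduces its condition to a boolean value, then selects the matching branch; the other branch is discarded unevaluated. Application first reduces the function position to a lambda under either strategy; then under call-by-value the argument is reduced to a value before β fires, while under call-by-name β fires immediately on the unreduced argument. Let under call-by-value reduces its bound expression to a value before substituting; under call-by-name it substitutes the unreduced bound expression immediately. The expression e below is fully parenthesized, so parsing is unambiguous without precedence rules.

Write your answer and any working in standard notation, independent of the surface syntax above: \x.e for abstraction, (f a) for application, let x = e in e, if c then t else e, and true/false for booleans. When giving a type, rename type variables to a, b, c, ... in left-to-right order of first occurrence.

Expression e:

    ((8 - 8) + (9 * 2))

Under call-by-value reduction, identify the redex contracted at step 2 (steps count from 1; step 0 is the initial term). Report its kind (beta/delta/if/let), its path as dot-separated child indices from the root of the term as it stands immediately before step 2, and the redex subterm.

Working:
step 0: ((8 - 8) + (9 * 2))
step 1: [delta@0] (0 + (9 * 2))
step 2: [delta@1] (0 + 18)

Answer: delta at 1 : (9 * 2)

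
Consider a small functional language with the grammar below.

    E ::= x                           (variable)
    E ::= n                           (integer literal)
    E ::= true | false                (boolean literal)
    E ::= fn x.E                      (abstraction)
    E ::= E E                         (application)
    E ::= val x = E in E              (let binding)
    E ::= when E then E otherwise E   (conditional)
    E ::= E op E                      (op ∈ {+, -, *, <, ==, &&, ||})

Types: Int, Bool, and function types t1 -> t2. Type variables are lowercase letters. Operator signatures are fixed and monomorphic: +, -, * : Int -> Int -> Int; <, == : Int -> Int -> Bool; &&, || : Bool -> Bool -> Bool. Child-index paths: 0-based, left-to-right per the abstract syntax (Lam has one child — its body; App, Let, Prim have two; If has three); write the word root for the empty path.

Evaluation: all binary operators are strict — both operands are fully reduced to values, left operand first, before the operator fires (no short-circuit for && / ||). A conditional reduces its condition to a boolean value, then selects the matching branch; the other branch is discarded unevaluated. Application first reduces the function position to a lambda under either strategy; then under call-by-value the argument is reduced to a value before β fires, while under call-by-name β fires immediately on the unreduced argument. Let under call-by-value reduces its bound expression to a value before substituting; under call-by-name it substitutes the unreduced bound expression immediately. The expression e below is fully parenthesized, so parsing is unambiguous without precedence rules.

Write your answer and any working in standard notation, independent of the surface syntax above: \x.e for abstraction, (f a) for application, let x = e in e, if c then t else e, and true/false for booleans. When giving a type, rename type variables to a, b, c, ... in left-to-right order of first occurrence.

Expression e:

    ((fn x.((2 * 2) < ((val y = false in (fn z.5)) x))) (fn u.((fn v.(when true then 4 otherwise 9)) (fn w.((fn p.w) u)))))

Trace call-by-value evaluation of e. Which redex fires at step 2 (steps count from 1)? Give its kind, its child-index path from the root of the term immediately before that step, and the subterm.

Trace:
step 0: ((\x.((2 * 2) < ((let y = false in (\z.5)) x))) (\u.((\v.(if true then 4 else 9)) (\w.((\p.w) u)))))
step 1: [beta@root] ((2 * 2) < ((let y = false in (\z.5)) (\u.((\v.(if true then 4 else 9)) (\w.((\p.w) u))))))
step 2: [delta@0] (4 < ((let y = false in (\z.5)) (\u.((\v.(if true then 4 else 9)) (\w.((\p.w) u))))))

Answer: delta at 0 : (2 * 2)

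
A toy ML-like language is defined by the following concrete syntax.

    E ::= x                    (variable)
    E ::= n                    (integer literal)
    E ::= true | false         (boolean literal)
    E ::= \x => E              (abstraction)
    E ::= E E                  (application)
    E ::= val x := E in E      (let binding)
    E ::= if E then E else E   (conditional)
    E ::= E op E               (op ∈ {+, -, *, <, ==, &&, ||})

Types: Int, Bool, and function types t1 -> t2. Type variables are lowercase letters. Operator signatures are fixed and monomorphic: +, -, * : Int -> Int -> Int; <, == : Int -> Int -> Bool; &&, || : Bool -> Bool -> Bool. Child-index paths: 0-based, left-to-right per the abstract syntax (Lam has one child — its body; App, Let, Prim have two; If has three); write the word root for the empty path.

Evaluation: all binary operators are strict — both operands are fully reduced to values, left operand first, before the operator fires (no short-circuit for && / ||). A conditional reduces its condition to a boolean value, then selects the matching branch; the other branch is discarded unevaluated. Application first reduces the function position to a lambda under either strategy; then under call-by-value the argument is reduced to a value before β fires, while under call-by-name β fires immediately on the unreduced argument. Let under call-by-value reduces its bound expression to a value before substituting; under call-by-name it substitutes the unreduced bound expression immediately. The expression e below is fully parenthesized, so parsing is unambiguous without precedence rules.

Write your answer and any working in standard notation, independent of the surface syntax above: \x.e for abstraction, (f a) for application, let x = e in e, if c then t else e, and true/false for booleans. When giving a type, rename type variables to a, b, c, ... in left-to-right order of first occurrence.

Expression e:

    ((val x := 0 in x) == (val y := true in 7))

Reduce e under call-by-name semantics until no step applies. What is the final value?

Answer: false

Working:
step 0: ((let x = 0 in x) == (let y = true in 7))
step 1: [let@0] (0 == (let y = true in 7))
step 2: [let@1] (0 == 7)
step 3: [delta@root] false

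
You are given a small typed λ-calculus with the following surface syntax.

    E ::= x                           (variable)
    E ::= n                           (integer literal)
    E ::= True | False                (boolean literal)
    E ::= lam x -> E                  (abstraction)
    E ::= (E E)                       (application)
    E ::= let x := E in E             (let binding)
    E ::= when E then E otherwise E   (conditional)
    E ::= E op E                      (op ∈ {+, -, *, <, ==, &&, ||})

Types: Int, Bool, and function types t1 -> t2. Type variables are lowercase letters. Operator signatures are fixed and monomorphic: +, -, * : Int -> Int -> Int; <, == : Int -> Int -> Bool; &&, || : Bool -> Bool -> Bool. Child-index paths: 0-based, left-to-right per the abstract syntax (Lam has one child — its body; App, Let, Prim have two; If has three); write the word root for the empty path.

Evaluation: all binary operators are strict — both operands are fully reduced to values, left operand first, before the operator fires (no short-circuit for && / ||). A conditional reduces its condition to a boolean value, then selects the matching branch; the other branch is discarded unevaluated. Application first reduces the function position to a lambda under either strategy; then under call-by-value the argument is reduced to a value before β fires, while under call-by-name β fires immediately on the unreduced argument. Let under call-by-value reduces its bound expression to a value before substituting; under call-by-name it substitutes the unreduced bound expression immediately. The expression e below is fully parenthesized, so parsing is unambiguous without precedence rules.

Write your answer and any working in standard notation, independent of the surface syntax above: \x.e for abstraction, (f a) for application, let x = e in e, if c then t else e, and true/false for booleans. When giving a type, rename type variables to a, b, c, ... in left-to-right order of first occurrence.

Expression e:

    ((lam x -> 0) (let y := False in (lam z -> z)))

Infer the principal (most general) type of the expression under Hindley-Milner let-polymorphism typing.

Trace:
\x._ : a -> Int
let y : Bool
z : b
\z._ : b -> b
  unify a -> Int ~ (b -> b) -> c
  unify a ~ b -> b
  unify Int ~ c
_ _ : Int

Answer: Int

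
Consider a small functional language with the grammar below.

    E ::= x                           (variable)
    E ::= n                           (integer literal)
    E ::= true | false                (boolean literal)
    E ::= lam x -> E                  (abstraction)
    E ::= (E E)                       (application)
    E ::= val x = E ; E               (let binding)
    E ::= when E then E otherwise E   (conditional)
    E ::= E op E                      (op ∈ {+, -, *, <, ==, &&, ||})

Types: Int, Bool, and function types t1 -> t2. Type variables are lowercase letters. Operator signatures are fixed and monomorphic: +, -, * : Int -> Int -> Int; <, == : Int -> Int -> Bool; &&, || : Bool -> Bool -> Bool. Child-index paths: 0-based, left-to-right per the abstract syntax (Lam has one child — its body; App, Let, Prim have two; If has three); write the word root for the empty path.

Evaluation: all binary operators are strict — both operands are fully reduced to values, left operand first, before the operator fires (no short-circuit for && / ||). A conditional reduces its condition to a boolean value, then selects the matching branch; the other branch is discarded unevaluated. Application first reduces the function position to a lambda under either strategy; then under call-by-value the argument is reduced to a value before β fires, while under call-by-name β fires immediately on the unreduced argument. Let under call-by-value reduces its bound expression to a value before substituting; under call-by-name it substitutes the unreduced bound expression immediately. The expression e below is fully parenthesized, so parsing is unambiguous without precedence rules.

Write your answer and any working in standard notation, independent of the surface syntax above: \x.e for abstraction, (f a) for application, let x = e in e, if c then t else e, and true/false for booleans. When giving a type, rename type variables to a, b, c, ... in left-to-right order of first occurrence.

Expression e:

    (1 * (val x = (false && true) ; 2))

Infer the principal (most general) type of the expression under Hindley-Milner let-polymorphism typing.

Answer: Int

Derivation:
  unify Int ~ Int
  unify Bool ~ Bool
  unify Bool ~ Bool
let x : Bool
  unify Int ~ Int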